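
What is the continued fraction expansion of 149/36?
[4; 7, 5]

Euclidean algorithm steps:
149 = 4 × 36 + 5
36 = 7 × 5 + 1
5 = 5 × 1 + 0
Continued fraction: [4; 7, 5]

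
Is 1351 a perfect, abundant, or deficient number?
deficient

Proper divisors of 1351: sum = 1 + 7 + 193 = 201
Since 201 < 1351, 1351 is deficient.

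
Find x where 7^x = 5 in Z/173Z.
33

Baby-step giant-step with step n = ⌈√173⌉ = 14.
Baby steps 7^j mod 173 (j:value) for j=0..13: 0:1, 1:7, 2:49, 3:170, 4:152, 5:26, 6:9, 7:63, 8:95, 9:146, 10:157, 11:61, 12:81, 13:48.
Giant-step multiplier: 7^(-14) ≡ 7^(172-14) = 7^158 ≡ 121 (mod 173).
Giant steps γ_i = 5·121^i mod 173: γ_0=5, γ_1=86, γ_2=26 (in table at j=5).
x = i·n + j = 2·14 + 5 = 33.
Check: 7^33 ≡ 5 (mod 173).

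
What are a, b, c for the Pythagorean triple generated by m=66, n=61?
(635, 8052, 8077)

Euclid's formula: a = m² - n², b = 2mn, c = m² + n²
m = 66, n = 61
a = 66² - 61² = 4356 - 3721 = 635
b = 2 × 66 × 61 = 8052
c = 66² + 61² = 4356 + 3721 = 8077
Verification: 635² + 8052² = 403225 + 64834704 = 65237929 = 8077² ✓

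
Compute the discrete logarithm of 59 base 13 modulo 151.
30

Baby-step giant-step with step n = ⌈√151⌉ = 13.
Baby steps 13^j mod 151 (j:value) for j=0..12: 0:1, 1:13, 2:18, 3:83, 4:22, 5:135, 6:94, 7:14, 8:31, 9:101, 10:105, 11:6, 12:78.
Giant-step multiplier: 13^(-13) ≡ 13^(150-13) = 13^137 ≡ 7 (mod 151).
Giant steps γ_i = 59·7^i mod 151: γ_0=59, γ_1=111, γ_2=22 (in table at j=4).
x = i·n + j = 2·13 + 4 = 30.
Check: 13^30 ≡ 59 (mod 151).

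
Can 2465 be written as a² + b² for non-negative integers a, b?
8² + 49² (a=8, b=49)

Factorization: 2465 = 5 × 17 × 29
By Fermat: n is sum of two squares iff every prime p ≡ 3 (mod 4) appears to even power.
All primes ≡ 3 (mod 4) appear to even power.
Search a = 0, 1, 2, … for 2465 - a² a perfect square: first hit at a = 8: 2465 - 64 = 2401 = 49².
2465 = 8² + 49² = 64 + 2401 ✓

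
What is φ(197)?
196

197 = 197
φ(n) = n × ∏(1 - 1/p) for each prime p dividing n
φ(197) = 197 × (1 - 1/197) = 196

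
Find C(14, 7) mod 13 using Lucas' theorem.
0

Using Lucas' theorem:
Write n=14 and k=7 in base 13:
n in base 13: [1, 1]
k in base 13: [0, 7]
C(14,7) mod 13 = ∏ C(n_i, k_i) mod 13
Digit binomials (mod 13): C(1,0) = 1; C(1,7) = 0 (k_i > n_i)
Product: 1 × 0 = 0 ≡ 0 (mod 13)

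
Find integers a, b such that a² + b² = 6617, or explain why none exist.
29² + 76² (a=29, b=76)

Factorization: 6617 = 13 × 509
By Fermat: n is sum of two squares iff every prime p ≡ 3 (mod 4) appears to even power.
All primes ≡ 3 (mod 4) appear to even power.
Search a = 0, 1, 2, … for 6617 - a² a perfect square: first hit at a = 29: 6617 - 841 = 5776 = 76².
6617 = 29² + 76² = 841 + 5776 ✓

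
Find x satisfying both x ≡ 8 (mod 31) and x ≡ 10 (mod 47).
1279

Using Chinese Remainder Theorem:
M = 31 × 47 = 1457
M1 = 47, M2 = 31
y1 = 47^(-1) mod 31 = 2
y2 = 31^(-1) mod 47 = 44
x = (8×47×2 + 10×31×44) mod 1457 = 1279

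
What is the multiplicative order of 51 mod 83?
41

83 is prime, so ord(51) divides φ(83) = 82.
Divisors of 82: 1, 2, 41, 82.
Repeated squaring: 51^1 ≡ 51, 51^2 ≡ 28, 51^4 ≡ 37, 51^8 ≡ 41, 51^16 ≡ 21, 51^32 ≡ 26, 51^64 ≡ 12 (mod 83).
Test 51^d mod 83 for each divisor d in increasing order:
51^1 ≡ 51
51^2 ≡ 28
51^41 = 51^32·51^8·51^1 ≡ 1  ← first divisor giving 1
The order is 41.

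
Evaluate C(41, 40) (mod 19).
3

Using Lucas' theorem:
Write n=41 and k=40 in base 19:
n in base 19: [2, 3]
k in base 19: [2, 2]
C(41,40) mod 19 = ∏ C(n_i, k_i) mod 19
Digit binomials (mod 19): C(2,2) = 1; C(3,2) = 3
Product: 1 × 3 = 3 ≡ 3 (mod 19)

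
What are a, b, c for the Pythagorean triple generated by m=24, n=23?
(47, 1104, 1105)

Euclid's formula: a = m² - n², b = 2mn, c = m² + n²
m = 24, n = 23
a = 24² - 23² = 576 - 529 = 47
b = 2 × 24 × 23 = 1104
c = 24² + 23² = 576 + 529 = 1105
Verification: 47² + 1104² = 2209 + 1218816 = 1221025 = 1105² ✓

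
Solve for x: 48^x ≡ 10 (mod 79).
36

Baby-step giant-step with step n = ⌈√79⌉ = 9.
Baby steps 48^j mod 79 (j:value) for j=0..8: 0:1, 1:48, 2:13, 3:71, 4:11, 5:54, 6:64, 7:70, 8:42.
Giant-step multiplier: 48^(-9) ≡ 48^(78-9) = 48^69 ≡ 27 (mod 79).
Giant steps γ_i = 10·27^i mod 79: γ_0=10, γ_1=33, γ_2=22, γ_3=41, γ_4=1 (in table at j=0).
x = i·n + j = 4·9 + 0 = 36.
Check: 48^36 ≡ 10 (mod 79).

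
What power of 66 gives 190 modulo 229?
109

Baby-step giant-step with step n = ⌈√229⌉ = 16.
Baby steps 66^j mod 229 (j:value) for j=0..15: 0:1, 1:66, 2:5, 3:101, 4:25, 5:47, 6:125, 7:6, 8:167, 9:30, 10:148, 11:150, 12:53, 13:63, 14:36, 15:86.
Giant-step multiplier: 66^(-16) ≡ 66^(228-16) = 66^212 ≡ 14 (mod 229).
Giant steps γ_i = 190·14^i mod 229: γ_0=190, γ_1=141, γ_2=142, γ_3=156, γ_4=123, γ_5=119, γ_6=63 (in table at j=13).
x = i·n + j = 6·16 + 13 = 109.
Check: 66^109 ≡ 190 (mod 229).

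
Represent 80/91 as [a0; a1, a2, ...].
[0; 1, 7, 3, 1, 2]

Euclidean algorithm steps:
80 = 0 × 91 + 80
91 = 1 × 80 + 11
80 = 7 × 11 + 3
11 = 3 × 3 + 2
3 = 1 × 2 + 1
2 = 2 × 1 + 0
Continued fraction: [0; 1, 7, 3, 1, 2]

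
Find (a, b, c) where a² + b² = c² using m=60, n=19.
(3239, 2280, 3961)

Euclid's formula: a = m² - n², b = 2mn, c = m² + n²
m = 60, n = 19
a = 60² - 19² = 3600 - 361 = 3239
b = 2 × 60 × 19 = 2280
c = 60² + 19² = 3600 + 361 = 3961
Verification: 3239² + 2280² = 10491121 + 5198400 = 15689521 = 3961² ✓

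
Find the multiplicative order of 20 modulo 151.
25

151 is prime, so ord(20) divides φ(151) = 150.
Divisors of 150: 1, 2, 3, 5, 6, 10, 15, 25, 30, 50, 75, 150.
Repeated squaring: 20^1 ≡ 20, 20^2 ≡ 98, 20^4 ≡ 91, 20^8 ≡ 127, 20^16 ≡ 123, 20^32 ≡ 29, 20^64 ≡ 86, 20^128 ≡ 148 (mod 151).
Test 20^d mod 151 for each divisor d in increasing order:
20^1 ≡ 20
20^2 ≡ 98
20^3 = 20^2·20^1 ≡ 148
20^5 = 20^4·20^1 ≡ 8
20^6 = 20^4·20^2 ≡ 9
20^10 = 20^8·20^2 ≡ 64
20^15 = 20^8·20^4·20^2·20^1 ≡ 59
20^25 = 20^16·20^8·20^1 ≡ 1  ← first divisor giving 1
The order is 25.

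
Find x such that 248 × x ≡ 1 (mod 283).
97

gcd(248, 283) = 1, so the inverse exists.
Extended Euclidean algorithm on (283, 248):
283 = 1 × 248 + 35  ⟹  35 = (1)·283 + (-1)·248
248 = 7 × 35 + 3  ⟹  3 = (-7)·283 + (8)·248
35 = 11 × 3 + 2  ⟹  2 = (78)·283 + (-89)·248
3 = 1 × 2 + 1  ⟹  1 = (-85)·283 + (97)·248
So (97)·248 ≡ 1 (mod 283), i.e. 248^(-1) ≡ 97 (mod 283).
Check: 248 × 97 = 24056 ≡ 1 (mod 283)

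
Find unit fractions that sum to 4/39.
1/10 + 1/390

Greedy algorithm:
4/39: ceiling(39/4) = 10, use 1/10
1/390: ceiling(390/1) = 390, use 1/390
Result: 4/39 = 1/10 + 1/390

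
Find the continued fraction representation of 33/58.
[0; 1, 1, 3, 8]

Euclidean algorithm steps:
33 = 0 × 58 + 33
58 = 1 × 33 + 25
33 = 1 × 25 + 8
25 = 3 × 8 + 1
8 = 8 × 1 + 0
Continued fraction: [0; 1, 1, 3, 8]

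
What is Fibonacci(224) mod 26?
13

Matrix identity: Q^n = [[F_(n+1), F_n], [F_n, F_(n-1)]] with Q = [[1,1],[1,0]].
n = 224 = 11100000₂. Square-and-multiply, entries mod 26:
Q^1 = [[1,1],[1,0]]
Q^3 = (Q^1)²·Q = [[3,2],[2,1]]
Q^7 = (Q^3)²·Q = [[21,13],[13,8]]
Q^14 = (Q^7)² = [[12,13],[13,25]]
Q^28 = (Q^14)² = [[1,13],[13,14]]
Q^56 = (Q^28)² = [[14,13],[13,1]]
Q^112 = (Q^56)² = [[1,13],[13,14]]
Q^224 = (Q^112)² = [[14,13],[13,1]]
F_224 mod 26 = Q^224[0][1] = 13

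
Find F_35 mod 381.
26

Matrix identity: Q^n = [[F_(n+1), F_n], [F_n, F_(n-1)]] with Q = [[1,1],[1,0]].
n = 35 = 100011₂. Square-and-multiply, entries mod 381:
Q^1 = [[1,1],[1,0]]
Q^2 = (Q^1)² = [[2,1],[1,1]]
Q^4 = (Q^2)² = [[5,3],[3,2]]
Q^8 = (Q^4)² = [[34,21],[21,13]]
Q^17 = (Q^8)²·Q = [[298,73],[73,225]]
Q^35 = (Q^17)²·Q = [[105,26],[26,79]]
F_35 mod 381 = Q^35[0][1] = 26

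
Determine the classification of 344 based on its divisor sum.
deficient

Proper divisors of 344: sum = 1 + 2 + 4 + 8 + 43 + 86 + 172 = 316
Since 316 < 344, 344 is deficient.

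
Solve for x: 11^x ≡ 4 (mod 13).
2

Baby-step giant-step with step n = ⌈√13⌉ = 4.
Baby steps 11^j mod 13 (j:value) for j=0..3: 0:1, 1:11, 2:4, 3:5.
h = 4 is already in the table at j=2, so x = 2.
Check: 11^2 ≡ 4 (mod 13).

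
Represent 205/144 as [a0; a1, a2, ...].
[1; 2, 2, 1, 3, 2, 2]

Euclidean algorithm steps:
205 = 1 × 144 + 61
144 = 2 × 61 + 22
61 = 2 × 22 + 17
22 = 1 × 17 + 5
17 = 3 × 5 + 2
5 = 2 × 2 + 1
2 = 2 × 1 + 0
Continued fraction: [1; 2, 2, 1, 3, 2, 2]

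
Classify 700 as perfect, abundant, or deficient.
abundant

Proper divisors of 700: sum = 1 + 2 + 4 + 5 + 7 + 10 + 14 + 20 + ... + 100 + 140 + 175 + 350 (17 divisors) = 1036
Since 1036 > 700, 700 is abundant.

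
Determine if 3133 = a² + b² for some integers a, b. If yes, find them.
18² + 53² (a=18, b=53)

Factorization: 3133 = 13 × 241
By Fermat: n is sum of two squares iff every prime p ≡ 3 (mod 4) appears to even power.
All primes ≡ 3 (mod 4) appear to even power.
Search a = 0, 1, 2, … for 3133 - a² a perfect square: first hit at a = 18: 3133 - 324 = 2809 = 53².
3133 = 18² + 53² = 324 + 2809 ✓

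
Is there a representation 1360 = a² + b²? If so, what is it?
8² + 36² (a=8, b=36)

Factorization: 1360 = 2^4 × 5 × 17
By Fermat: n is sum of two squares iff every prime p ≡ 3 (mod 4) appears to even power.
All primes ≡ 3 (mod 4) appear to even power.
Search a = 0, 1, 2, … for 1360 - a² a perfect square: first hit at a = 8: 1360 - 64 = 1296 = 36².
1360 = 8² + 36² = 64 + 1296 ✓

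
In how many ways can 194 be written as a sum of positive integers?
2366022741845

p(n) counts ways to write n as a sum of positive integers (order ignored).
Euler's pentagonal recurrence: p(k) = p(k-1) + p(k-2) - p(k-5) - p(k-7) + p(k-12) + p(k-15) - ... (offsets j(3j∓1)/2, signs ++--, p(0)=1, p(<0)=0).
DP table for k = 0..193: p(0)=1, p(1)=1, p(2)=2, p(3)=3, p(4)=5, p(5)=7, p(6)=11, p(7)=15, p(8)=22, p(9)=30, p(10)=42, p(11)=56, p(12)=77, p(13)=101, p(14)=135, p(15)=176, p(16)=231, p(17)=297, p(18)=385, p(19)=490, p(20)=627, p(21)=792, p(22)=1002, p(23)=1255, p(24)=1575, p(25)=1958, p(26)=2436, p(27)=3010, p(28)=3718, p(29)=4565, p(30)=5604, p(31)=6842, p(32)=8349, p(33)=10143, p(34)=12310, p(35)=14883, p(36)=17977, p(37)=21637, p(38)=26015, p(39)=31185, p(40)=37338, p(41)=44583, p(42)=53174, p(43)=63261, p(44)=75175, p(45)=89134, p(46)=105558, p(47)=124754, p(48)=147273, p(49)=173525, p(50)=204226, p(51)=239943, p(52)=281589, p(53)=329931, p(54)=386155, p(55)=451276, p(56)=526823, p(57)=614154, p(58)=715220, p(59)=831820, p(60)=966467, p(61)=1121505, p(62)=1300156, p(63)=1505499, p(64)=1741630, p(65)=2012558, p(66)=2323520, p(67)=2679689, p(68)=3087735, p(69)=3554345, p(70)=4087968, p(71)=4697205, p(72)=5392783, p(73)=6185689, p(74)=7089500, p(75)=8118264, p(76)=9289091, p(77)=10619863, p(78)=12132164, p(79)=13848650, p(80)=15796476, p(81)=18004327, p(82)=20506255, p(83)=23338469, p(84)=26543660, p(85)=30167357, p(86)=34262962, p(87)=38887673, p(88)=44108109, p(89)=49995925, p(90)=56634173, p(91)=64112359, p(92)=72533807, p(93)=82010177, p(94)=92669720, p(95)=104651419, p(96)=118114304, p(97)=133230930, p(98)=150198136, p(99)=169229875, p(100)=190569292, p(101)=214481126, p(102)=241265379, p(103)=271248950, p(104)=304801365, p(105)=342325709, p(106)=384276336, p(107)=431149389, p(108)=483502844, p(109)=541946240, p(110)=607163746, p(111)=679903203, p(112)=761002156, p(113)=851376628, p(114)=952050665, p(115)=1064144451, p(116)=1188908248, p(117)=1327710076, p(118)=1482074143, p(119)=1653668665, p(120)=1844349560, p(121)=2056148051, p(122)=2291320912, p(123)=2552338241, p(124)=2841940500, p(125)=3163127352, p(126)=3519222692, p(127)=3913864295, p(128)=4351078600, p(129)=4835271870, p(130)=5371315400, p(131)=5964539504, p(132)=6620830889, p(133)=7346629512, p(134)=8149040695, p(135)=9035836076, p(136)=10015581680, p(137)=11097645016, p(138)=12292341831, p(139)=13610949895, p(140)=15065878135, p(141)=16670689208, p(142)=18440293320, p(143)=20390982757, p(144)=22540654445, p(145)=24908858009, p(146)=27517052599, p(147)=30388671978, p(148)=33549419497, p(149)=37027355200, p(150)=40853235313, p(151)=45060624582, p(152)=49686288421, p(153)=54770336324, p(154)=60356673280, p(155)=66493182097, p(156)=73232243759, p(157)=80630964769, p(158)=88751778802, p(159)=97662728555, p(160)=107438159466, p(161)=118159068427, p(162)=129913904637, p(163)=142798995930, p(164)=156919475295, p(165)=172389800255, p(166)=189334822579, p(167)=207890420102, p(168)=228204732751, p(169)=250438925115, p(170)=274768617130, p(171)=301384802048, p(172)=330495499613, p(173)=362326859895, p(174)=397125074750, p(175)=435157697830, p(176)=476715857290, p(177)=522115831195, p(178)=571701605655, p(179)=625846753120, p(180)=684957390936, p(181)=749474411781, p(182)=819876908323, p(183)=896684817527, p(184)=980462880430, p(185)=1071823774337, p(186)=1171432692373, p(187)=1280011042268, p(188)=1398341745571, p(189)=1527273599625, p(190)=1667727404093, p(191)=1820701100652, p(192)=1987276856363, p(193)=2168627105469.
Final step: p(194) = p(193) + p(192) - p(189) - p(187) + p(182) + p(179) - p(172) - p(168) + p(159) + p(154) - p(143) - p(137) + p(124) + p(117) - p(102) - p(94) + p(77) + p(68) - p(49) - p(39) + p(18) + p(7)
= 2168627105469 + 1987276856363 - 1527273599625 - 1280011042268 + 819876908323 + 625846753120 - 330495499613 - 228204732751 + 97662728555 + 60356673280 - 20390982757 - 11097645016 + 2841940500 + 1327710076 - 241265379 - 92669720 + 10619863 + 3087735 - 173525 - 31185 + 385 + 15
= 2366022741845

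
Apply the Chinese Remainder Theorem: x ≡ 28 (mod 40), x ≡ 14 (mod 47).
108

Using Chinese Remainder Theorem:
M = 40 × 47 = 1880
M1 = 47, M2 = 40
y1 = 47^(-1) mod 40 = 23
y2 = 40^(-1) mod 47 = 20
x = (28×47×23 + 14×40×20) mod 1880 = 108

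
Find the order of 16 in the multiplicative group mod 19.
9

19 is prime, so ord(16) divides φ(19) = 18.
Divisors of 18: 1, 2, 3, 6, 9, 18.
Repeated squaring: 16^1 ≡ 16, 16^2 ≡ 9, 16^4 ≡ 5, 16^8 ≡ 6, 16^16 ≡ 17 (mod 19).
Test 16^d mod 19 for each divisor d in increasing order:
16^1 ≡ 16
16^2 ≡ 9
16^3 = 16^2·16^1 ≡ 11
16^6 = 16^4·16^2 ≡ 7
16^9 = 16^8·16^1 ≡ 1  ← first divisor giving 1
The order is 9.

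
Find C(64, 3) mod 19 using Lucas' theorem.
16

Using Lucas' theorem:
Write n=64 and k=3 in base 19:
n in base 19: [3, 7]
k in base 19: [0, 3]
C(64,3) mod 19 = ∏ C(n_i, k_i) mod 19
Digit binomials (mod 19): C(3,0) = 1; C(7,3) = 35 ≡ 16
Product: 1 × 16 = 16 ≡ 16 (mod 19)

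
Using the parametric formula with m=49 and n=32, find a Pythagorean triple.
(1377, 3136, 3425)

Euclid's formula: a = m² - n², b = 2mn, c = m² + n²
m = 49, n = 32
a = 49² - 32² = 2401 - 1024 = 1377
b = 2 × 49 × 32 = 3136
c = 49² + 32² = 2401 + 1024 = 3425
Verification: 1377² + 3136² = 1896129 + 9834496 = 11730625 = 3425² ✓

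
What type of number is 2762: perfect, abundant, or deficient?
deficient

Proper divisors of 2762: sum = 1 + 2 + 1381 = 1384
Since 1384 < 2762, 2762 is deficient.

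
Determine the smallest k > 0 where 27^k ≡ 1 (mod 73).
4

73 is prime, so ord(27) divides φ(73) = 72.
Divisors of 72: 1, 2, 3, 4, 6, 8, 9, 12, 18, 24, 36, 72.
Repeated squaring: 27^1 ≡ 27, 27^2 ≡ 72, 27^4 ≡ 1, 27^8 ≡ 1, 27^16 ≡ 1, 27^32 ≡ 1, 27^64 ≡ 1 (mod 73).
Test 27^d mod 73 for each divisor d in increasing order:
27^1 ≡ 27
27^2 ≡ 72
27^3 = 27^2·27^1 ≡ 46
27^4 ≡ 1  ← first divisor giving 1
The order is 4.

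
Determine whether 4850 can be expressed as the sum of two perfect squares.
19² + 67² (a=19, b=67)

Factorization: 4850 = 2 × 5^2 × 97
By Fermat: n is sum of two squares iff every prime p ≡ 3 (mod 4) appears to even power.
All primes ≡ 3 (mod 4) appear to even power.
Search a = 0, 1, 2, … for 4850 - a² a perfect square: first hit at a = 19: 4850 - 361 = 4489 = 67².
4850 = 19² + 67² = 361 + 4489 ✓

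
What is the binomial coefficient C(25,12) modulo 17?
0

Using Lucas' theorem:
Write n=25 and k=12 in base 17:
n in base 17: [1, 8]
k in base 17: [0, 12]
C(25,12) mod 17 = ∏ C(n_i, k_i) mod 17
Digit binomials (mod 17): C(1,0) = 1; C(8,12) = 0 (k_i > n_i)
Product: 1 × 0 = 0 ≡ 0 (mod 17)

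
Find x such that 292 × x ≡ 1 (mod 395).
23

gcd(292, 395) = 1, so the inverse exists.
Extended Euclidean algorithm on (395, 292):
395 = 1 × 292 + 103  ⟹  103 = (1)·395 + (-1)·292
292 = 2 × 103 + 86  ⟹  86 = (-2)·395 + (3)·292
103 = 1 × 86 + 17  ⟹  17 = (3)·395 + (-4)·292
86 = 5 × 17 + 1  ⟹  1 = (-17)·395 + (23)·292
So (23)·292 ≡ 1 (mod 395), i.e. 292^(-1) ≡ 23 (mod 395).
Check: 292 × 23 = 6716 ≡ 1 (mod 395)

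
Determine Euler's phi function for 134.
66

134 = 2 × 67
φ(n) = n × ∏(1 - 1/p) for each prime p dividing n
φ(134) = 134 × (1 - 1/2) × (1 - 1/67) = 66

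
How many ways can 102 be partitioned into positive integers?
241265379

p(n) counts ways to write n as a sum of positive integers (order ignored).
Euler's pentagonal recurrence: p(k) = p(k-1) + p(k-2) - p(k-5) - p(k-7) + p(k-12) + p(k-15) - ... (offsets j(3j∓1)/2, signs ++--, p(0)=1, p(<0)=0).
DP table for k = 0..101: p(0)=1, p(1)=1, p(2)=2, p(3)=3, p(4)=5, p(5)=7, p(6)=11, p(7)=15, p(8)=22, p(9)=30, p(10)=42, p(11)=56, p(12)=77, p(13)=101, p(14)=135, p(15)=176, p(16)=231, p(17)=297, p(18)=385, p(19)=490, p(20)=627, p(21)=792, p(22)=1002, p(23)=1255, p(24)=1575, p(25)=1958, p(26)=2436, p(27)=3010, p(28)=3718, p(29)=4565, p(30)=5604, p(31)=6842, p(32)=8349, p(33)=10143, p(34)=12310, p(35)=14883, p(36)=17977, p(37)=21637, p(38)=26015, p(39)=31185, p(40)=37338, p(41)=44583, p(42)=53174, p(43)=63261, p(44)=75175, p(45)=89134, p(46)=105558, p(47)=124754, p(48)=147273, p(49)=173525, p(50)=204226, p(51)=239943, p(52)=281589, p(53)=329931, p(54)=386155, p(55)=451276, p(56)=526823, p(57)=614154, p(58)=715220, p(59)=831820, p(60)=966467, p(61)=1121505, p(62)=1300156, p(63)=1505499, p(64)=1741630, p(65)=2012558, p(66)=2323520, p(67)=2679689, p(68)=3087735, p(69)=3554345, p(70)=4087968, p(71)=4697205, p(72)=5392783, p(73)=6185689, p(74)=7089500, p(75)=8118264, p(76)=9289091, p(77)=10619863, p(78)=12132164, p(79)=13848650, p(80)=15796476, p(81)=18004327, p(82)=20506255, p(83)=23338469, p(84)=26543660, p(85)=30167357, p(86)=34262962, p(87)=38887673, p(88)=44108109, p(89)=49995925, p(90)=56634173, p(91)=64112359, p(92)=72533807, p(93)=82010177, p(94)=92669720, p(95)=104651419, p(96)=118114304, p(97)=133230930, p(98)=150198136, p(99)=169229875, p(100)=190569292, p(101)=214481126.
Final step: p(102) = p(101) + p(100) - p(97) - p(95) + p(90) + p(87) - p(80) - p(76) + p(67) + p(62) - p(51) - p(45) + p(32) + p(25) - p(10) - p(2)
= 214481126 + 190569292 - 133230930 - 104651419 + 56634173 + 38887673 - 15796476 - 9289091 + 2679689 + 1300156 - 239943 - 89134 + 8349 + 1958 - 42 - 2
= 241265379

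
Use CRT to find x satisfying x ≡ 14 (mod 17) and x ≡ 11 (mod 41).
626

Using Chinese Remainder Theorem:
M = 17 × 41 = 697
M1 = 41, M2 = 17
y1 = 41^(-1) mod 17 = 5
y2 = 17^(-1) mod 41 = 29
x = (14×41×5 + 11×17×29) mod 697 = 626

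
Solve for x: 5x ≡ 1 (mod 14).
3

gcd(5, 14) = 1, so the inverse exists.
Extended Euclidean algorithm on (14, 5):
14 = 2 × 5 + 4  ⟹  4 = (1)·14 + (-2)·5
5 = 1 × 4 + 1  ⟹  1 = (-1)·14 + (3)·5
So (3)·5 ≡ 1 (mod 14), i.e. 5^(-1) ≡ 3 (mod 14).
Check: 5 × 3 = 15 ≡ 1 (mod 14)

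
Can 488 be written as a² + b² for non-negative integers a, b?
2² + 22² (a=2, b=22)

Factorization: 488 = 2^3 × 61
By Fermat: n is sum of two squares iff every prime p ≡ 3 (mod 4) appears to even power.
All primes ≡ 3 (mod 4) appear to even power.
Search a = 0, 1, 2, … for 488 - a² a perfect square: first hit at a = 2: 488 - 4 = 484 = 22².
488 = 2² + 22² = 4 + 484 ✓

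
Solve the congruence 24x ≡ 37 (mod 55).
x ≡ 13 (mod 55)

gcd(24, 55) = 1, which divides 37, so solutions exist.
Find 24^(-1) mod 55 by the extended Euclidean algorithm:
55 = 2 × 24 + 7  ⟹  7 = (1)·55 + (-2)·24
24 = 3 × 7 + 3  ⟹  3 = (-3)·55 + (7)·24
7 = 2 × 3 + 1  ⟹  1 = (7)·55 + (-16)·24
So (-16)·24 ≡ 1 (mod 55), i.e. 24^(-1) ≡ -16 ≡ 39 (mod 55).
x ≡ 39 × 37 = 1443 ≡ 13 (mod 55).
Check: 24 × 13 = 312 ≡ 37 (mod 55).
Unique solution: x ≡ 13 (mod 55)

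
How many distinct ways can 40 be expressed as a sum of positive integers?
37338

p(n) counts ways to write n as a sum of positive integers (order ignored).
Euler's pentagonal recurrence: p(k) = p(k-1) + p(k-2) - p(k-5) - p(k-7) + p(k-12) + p(k-15) - ... (offsets j(3j∓1)/2, signs ++--, p(0)=1, p(<0)=0).
DP table for k = 0..39: p(0)=1, p(1)=1, p(2)=2, p(3)=3, p(4)=5, p(5)=7, p(6)=11, p(7)=15, p(8)=22, p(9)=30, p(10)=42, p(11)=56, p(12)=77, p(13)=101, p(14)=135, p(15)=176, p(16)=231, p(17)=297, p(18)=385, p(19)=490, p(20)=627, p(21)=792, p(22)=1002, p(23)=1255, p(24)=1575, p(25)=1958, p(26)=2436, p(27)=3010, p(28)=3718, p(29)=4565, p(30)=5604, p(31)=6842, p(32)=8349, p(33)=10143, p(34)=12310, p(35)=14883, p(36)=17977, p(37)=21637, p(38)=26015, p(39)=31185.
Final step: p(40) = p(39) + p(38) - p(35) - p(33) + p(28) + p(25) - p(18) - p(14) + p(5) + p(0)
= 31185 + 26015 - 14883 - 10143 + 3718 + 1958 - 385 - 135 + 7 + 1
= 37338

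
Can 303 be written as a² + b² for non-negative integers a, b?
Not possible

Factorization: 303 = 3 × 101
By Fermat: n is sum of two squares iff every prime p ≡ 3 (mod 4) appears to even power.
Prime(s) ≡ 3 (mod 4) with odd exponent: [(3, 1)]
Therefore 303 cannot be expressed as a² + b².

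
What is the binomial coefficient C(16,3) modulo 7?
0

Using Lucas' theorem:
Write n=16 and k=3 in base 7:
n in base 7: [2, 2]
k in base 7: [0, 3]
C(16,3) mod 7 = ∏ C(n_i, k_i) mod 7
Digit binomials (mod 7): C(2,0) = 1; C(2,3) = 0 (k_i > n_i)
Product: 1 × 0 = 0 ≡ 0 (mod 7)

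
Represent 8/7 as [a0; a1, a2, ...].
[1; 7]

Euclidean algorithm steps:
8 = 1 × 7 + 1
7 = 7 × 1 + 0
Continued fraction: [1; 7]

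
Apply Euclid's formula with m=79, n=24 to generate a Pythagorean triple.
(5665, 3792, 6817)

Euclid's formula: a = m² - n², b = 2mn, c = m² + n²
m = 79, n = 24
a = 79² - 24² = 6241 - 576 = 5665
b = 2 × 79 × 24 = 3792
c = 79² + 24² = 6241 + 576 = 6817
Verification: 5665² + 3792² = 32092225 + 14379264 = 46471489 = 6817² ✓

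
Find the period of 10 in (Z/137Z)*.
8

137 is prime, so ord(10) divides φ(137) = 136.
Divisors of 136: 1, 2, 4, 8, 17, 34, 68, 136.
Repeated squaring: 10^1 ≡ 10, 10^2 ≡ 100, 10^4 ≡ 136, 10^8 ≡ 1, 10^16 ≡ 1, 10^32 ≡ 1, 10^64 ≡ 1, 10^128 ≡ 1 (mod 137).
Test 10^d mod 137 for each divisor d in increasing order:
10^1 ≡ 10
10^2 ≡ 100
10^4 ≡ 136
10^8 ≡ 1  ← first divisor giving 1
The order is 8.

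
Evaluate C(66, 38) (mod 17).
15

Using Lucas' theorem:
Write n=66 and k=38 in base 17:
n in base 17: [3, 15]
k in base 17: [2, 4]
C(66,38) mod 17 = ∏ C(n_i, k_i) mod 17
Digit binomials (mod 17): C(3,2) = 3; C(15,4) = 1365 ≡ 5
Product: 3 × 5 = 15 ≡ 15 (mod 17)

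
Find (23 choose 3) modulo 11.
0

Using Lucas' theorem:
Write n=23 and k=3 in base 11:
n in base 11: [2, 1]
k in base 11: [0, 3]
C(23,3) mod 11 = ∏ C(n_i, k_i) mod 11
Digit binomials (mod 11): C(2,0) = 1; C(1,3) = 0 (k_i > n_i)
Product: 1 × 0 = 0 ≡ 0 (mod 11)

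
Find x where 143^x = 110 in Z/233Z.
62

Baby-step giant-step with step n = ⌈√233⌉ = 16.
Baby steps 143^j mod 233 (j:value) for j=0..15: 0:1, 1:143, 2:178, 3:57, 4:229, 5:127, 6:220, 7:5, 8:16, 9:191, 10:52, 11:213, 12:169, 13:168, 14:25, 15:80.
Giant-step multiplier: 143^(-16) ≡ 143^(232-16) = 143^216 ≡ 152 (mod 233).
Giant steps γ_i = 110·152^i mod 233: γ_0=110, γ_1=177, γ_2=109, γ_3=25 (in table at j=14).
x = i·n + j = 3·16 + 14 = 62.
Check: 143^62 ≡ 110 (mod 233).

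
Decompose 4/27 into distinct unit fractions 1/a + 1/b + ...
1/7 + 1/189

Greedy algorithm:
4/27: ceiling(27/4) = 7, use 1/7
1/189: ceiling(189/1) = 189, use 1/189
Result: 4/27 = 1/7 + 1/189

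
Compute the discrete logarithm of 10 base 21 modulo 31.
16

Baby-step giant-step with step n = ⌈√31⌉ = 6.
Baby steps 21^j mod 31 (j:value) for j=0..5: 0:1, 1:21, 2:7, 3:23, 4:18, 5:6.
Giant-step multiplier: 21^(-6) ≡ 21^(30-6) = 21^24 ≡ 16 (mod 31).
Giant steps γ_i = 10·16^i mod 31: γ_0=10, γ_1=5, γ_2=18 (in table at j=4).
x = i·n + j = 2·6 + 4 = 16.
Check: 21^16 ≡ 10 (mod 31).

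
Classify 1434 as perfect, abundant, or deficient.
abundant

Proper divisors of 1434: sum = 1 + 2 + 3 + 6 + 239 + 478 + 717 = 1446
Since 1446 > 1434, 1434 is abundant.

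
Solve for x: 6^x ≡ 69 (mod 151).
46

Baby-step giant-step with step n = ⌈√151⌉ = 13.
Baby steps 6^j mod 151 (j:value) for j=0..12: 0:1, 1:6, 2:36, 3:65, 4:88, 5:75, 6:148, 7:133, 8:43, 9:107, 10:38, 11:77, 12:9.
Giant-step multiplier: 6^(-13) ≡ 6^(150-13) = 6^137 ≡ 14 (mod 151).
Giant steps γ_i = 69·14^i mod 151: γ_0=69, γ_1=60, γ_2=85, γ_3=133 (in table at j=7).
x = i·n + j = 3·13 + 7 = 46.
Check: 6^46 ≡ 69 (mod 151).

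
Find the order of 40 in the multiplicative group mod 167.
166

167 is prime, so ord(40) divides φ(167) = 166.
Divisors of 166: 1, 2, 83, 166.
Repeated squaring: 40^1 ≡ 40, 40^2 ≡ 97, 40^4 ≡ 57, 40^8 ≡ 76, 40^16 ≡ 98, 40^32 ≡ 85, 40^64 ≡ 44, 40^128 ≡ 99 (mod 167).
Test 40^d mod 167 for each divisor d in increasing order:
40^1 ≡ 40
40^2 ≡ 97
40^83 = 40^64·40^16·40^2·40^1 ≡ 166
40^166 = 40^128·40^32·40^4·40^2 ≡ 1  ← first divisor giving 1
The order is 166.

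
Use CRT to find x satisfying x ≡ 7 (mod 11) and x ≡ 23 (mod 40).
183

Using Chinese Remainder Theorem:
M = 11 × 40 = 440
M1 = 40, M2 = 11
y1 = 40^(-1) mod 11 = 8
y2 = 11^(-1) mod 40 = 11
x = (7×40×8 + 23×11×11) mod 440 = 183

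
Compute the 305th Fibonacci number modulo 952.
645

Matrix identity: Q^n = [[F_(n+1), F_n], [F_n, F_(n-1)]] with Q = [[1,1],[1,0]].
n = 305 = 100110001₂. Square-and-multiply, entries mod 952:
Q^1 = [[1,1],[1,0]]
Q^2 = (Q^1)² = [[2,1],[1,1]]
Q^4 = (Q^2)² = [[5,3],[3,2]]
Q^9 = (Q^4)²·Q = [[55,34],[34,21]]
Q^19 = (Q^9)²·Q = [[101,373],[373,680]]
Q^38 = (Q^19)² = [[818,1],[1,817]]
Q^76 = (Q^38)² = [[821,683],[683,138]]
Q^152 = (Q^76)² = [[34,21],[21,13]]
Q^305 = (Q^152)²·Q = [[680,645],[645,35]]
F_305 mod 952 = Q^305[0][1] = 645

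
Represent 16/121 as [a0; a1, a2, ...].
[0; 7, 1, 1, 3, 2]

Euclidean algorithm steps:
16 = 0 × 121 + 16
121 = 7 × 16 + 9
16 = 1 × 9 + 7
9 = 1 × 7 + 2
7 = 3 × 2 + 1
2 = 2 × 1 + 0
Continued fraction: [0; 7, 1, 1, 3, 2]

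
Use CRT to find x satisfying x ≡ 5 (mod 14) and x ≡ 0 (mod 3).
33

Using Chinese Remainder Theorem:
M = 14 × 3 = 42
M1 = 3, M2 = 14
y1 = 3^(-1) mod 14 = 5
y2 = 14^(-1) mod 3 = 2
x = (5×3×5 + 0×14×2) mod 42 = 33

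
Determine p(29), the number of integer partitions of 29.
4565

p(n) counts ways to write n as a sum of positive integers (order ignored).
Euler's pentagonal recurrence: p(k) = p(k-1) + p(k-2) - p(k-5) - p(k-7) + p(k-12) + p(k-15) - ... (offsets j(3j∓1)/2, signs ++--, p(0)=1, p(<0)=0).
DP table for k = 0..28: p(0)=1, p(1)=1, p(2)=2, p(3)=3, p(4)=5, p(5)=7, p(6)=11, p(7)=15, p(8)=22, p(9)=30, p(10)=42, p(11)=56, p(12)=77, p(13)=101, p(14)=135, p(15)=176, p(16)=231, p(17)=297, p(18)=385, p(19)=490, p(20)=627, p(21)=792, p(22)=1002, p(23)=1255, p(24)=1575, p(25)=1958, p(26)=2436, p(27)=3010, p(28)=3718.
Final step: p(29) = p(28) + p(27) - p(24) - p(22) + p(17) + p(14) - p(7) - p(3)
= 3718 + 3010 - 1575 - 1002 + 297 + 135 - 15 - 3
= 4565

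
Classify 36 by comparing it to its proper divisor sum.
abundant

Proper divisors of 36: sum = 1 + 2 + 3 + 4 + 6 + 9 + 12 + 18 = 55
Since 55 > 36, 36 is abundant.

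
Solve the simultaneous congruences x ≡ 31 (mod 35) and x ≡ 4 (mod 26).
836

Using Chinese Remainder Theorem:
M = 35 × 26 = 910
M1 = 26, M2 = 35
y1 = 26^(-1) mod 35 = 31
y2 = 35^(-1) mod 26 = 3
x = (31×26×31 + 4×35×3) mod 910 = 836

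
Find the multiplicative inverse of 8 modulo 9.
8

gcd(8, 9) = 1, so the inverse exists.
Extended Euclidean algorithm on (9, 8):
9 = 1 × 8 + 1  ⟹  1 = (1)·9 + (-1)·8
So (-1)·8 ≡ 1 (mod 9), i.e. 8^(-1) ≡ -1 ≡ 8 (mod 9).
Check: 8 × 8 = 64 ≡ 1 (mod 9)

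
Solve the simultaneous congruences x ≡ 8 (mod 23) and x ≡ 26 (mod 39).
767

Using Chinese Remainder Theorem:
M = 23 × 39 = 897
M1 = 39, M2 = 23
y1 = 39^(-1) mod 23 = 13
y2 = 23^(-1) mod 39 = 17
x = (8×39×13 + 26×23×17) mod 897 = 767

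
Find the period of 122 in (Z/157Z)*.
78

157 is prime, so ord(122) divides φ(157) = 156.
Divisors of 156: 1, 2, 3, 4, 6, 12, 13, 26, 39, 52, 78, 156.
Repeated squaring: 122^1 ≡ 122, 122^2 ≡ 126, 122^4 ≡ 19, 122^8 ≡ 47, 122^16 ≡ 11, 122^32 ≡ 121, 122^64 ≡ 40, 122^128 ≡ 30 (mod 157).
Test 122^d mod 157 for each divisor d in increasing order:
122^1 ≡ 122
122^2 ≡ 126
122^3 = 122^2·122^1 ≡ 143
122^4 ≡ 19
122^6 = 122^4·122^2 ≡ 39
122^12 = 122^8·122^4 ≡ 108
122^13 = 122^8·122^4·122^1 ≡ 145
122^26 = 122^16·122^8·122^2 ≡ 144
122^39 = 122^32·122^4·122^2·122^1 ≡ 156
122^52 = 122^32·122^16·122^4 ≡ 12
122^78 = 122^64·122^8·122^4·122^2 ≡ 1  ← first divisor giving 1
The order is 78.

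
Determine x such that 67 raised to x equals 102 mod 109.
26

Baby-step giant-step with step n = ⌈√109⌉ = 11.
Baby steps 67^j mod 109 (j:value) for j=0..10: 0:1, 1:67, 2:20, 3:32, 4:73, 5:95, 6:43, 7:47, 8:97, 9:68, 10:87.
Giant-step multiplier: 67^(-11) ≡ 67^(108-11) = 67^97 ≡ 65 (mod 109).
Giant steps γ_i = 102·65^i mod 109: γ_0=102, γ_1=90, γ_2=73 (in table at j=4).
x = i·n + j = 2·11 + 4 = 26.
Check: 67^26 ≡ 102 (mod 109).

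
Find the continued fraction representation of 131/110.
[1; 5, 4, 5]

Euclidean algorithm steps:
131 = 1 × 110 + 21
110 = 5 × 21 + 5
21 = 4 × 5 + 1
5 = 5 × 1 + 0
Continued fraction: [1; 5, 4, 5]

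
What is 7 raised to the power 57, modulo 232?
7

Repeated squaring. Binary of 57 = 111001.
7^1 ≡ 7 (mod 232); 7^2 ≡ 49 (mod 232); 7^4 ≡ 81 (mod 232); 7^8 ≡ 65 (mod 232); 7^16 ≡ 49 (mod 232); 7^32 ≡ 81 (mod 232)
7^57 = 7^1 × 7^8 × 7^16 × 7^32 ≡ 7 (mod 232)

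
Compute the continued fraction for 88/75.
[1; 5, 1, 3, 3]

Euclidean algorithm steps:
88 = 1 × 75 + 13
75 = 5 × 13 + 10
13 = 1 × 10 + 3
10 = 3 × 3 + 1
3 = 3 × 1 + 0
Continued fraction: [1; 5, 1, 3, 3]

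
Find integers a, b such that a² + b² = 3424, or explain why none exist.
Not possible

Factorization: 3424 = 2^5 × 107
By Fermat: n is sum of two squares iff every prime p ≡ 3 (mod 4) appears to even power.
Prime(s) ≡ 3 (mod 4) with odd exponent: [(107, 1)]
Therefore 3424 cannot be expressed as a² + b².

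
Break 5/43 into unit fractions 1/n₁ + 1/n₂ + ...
1/9 + 1/194 + 1/75078

Greedy algorithm:
5/43: ceiling(43/5) = 9, use 1/9
2/387: ceiling(387/2) = 194, use 1/194
1/75078: ceiling(75078/1) = 75078, use 1/75078
Result: 5/43 = 1/9 + 1/194 + 1/75078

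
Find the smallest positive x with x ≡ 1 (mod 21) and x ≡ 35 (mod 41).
568

Using Chinese Remainder Theorem:
M = 21 × 41 = 861
M1 = 41, M2 = 21
y1 = 41^(-1) mod 21 = 20
y2 = 21^(-1) mod 41 = 2
x = (1×41×20 + 35×21×2) mod 861 = 568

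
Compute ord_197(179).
196

197 is prime, so ord(179) divides φ(197) = 196.
Divisors of 196: 1, 2, 4, 7, 14, 28, 49, 98, 196.
Repeated squaring: 179^1 ≡ 179, 179^2 ≡ 127, 179^4 ≡ 172, 179^8 ≡ 34, 179^16 ≡ 171, 179^32 ≡ 85, 179^64 ≡ 133, 179^128 ≡ 156 (mod 197).
Test 179^d mod 197 for each divisor d in increasing order:
179^1 ≡ 179
179^2 ≡ 127
179^4 ≡ 172
179^7 = 179^4·179^2·179^1 ≡ 20
179^14 = 179^8·179^4·179^2 ≡ 6
179^28 = 179^16·179^8·179^4 ≡ 36
179^49 = 179^32·179^16·179^1 ≡ 183
179^98 = 179^64·179^32·179^2 ≡ 196
179^196 = 179^128·179^64·179^4 ≡ 1  ← first divisor giving 1
The order is 196.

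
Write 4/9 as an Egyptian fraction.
1/3 + 1/9

Greedy algorithm:
4/9: ceiling(9/4) = 3, use 1/3
1/9: ceiling(9/1) = 9, use 1/9
Result: 4/9 = 1/3 + 1/9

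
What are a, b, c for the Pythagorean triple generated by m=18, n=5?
(299, 180, 349)

Euclid's formula: a = m² - n², b = 2mn, c = m² + n²
m = 18, n = 5
a = 18² - 5² = 324 - 25 = 299
b = 2 × 18 × 5 = 180
c = 18² + 5² = 324 + 25 = 349
Verification: 299² + 180² = 89401 + 32400 = 121801 = 349² ✓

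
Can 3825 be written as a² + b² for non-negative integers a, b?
15² + 60² (a=15, b=60)

Factorization: 3825 = 3^2 × 5^2 × 17
By Fermat: n is sum of two squares iff every prime p ≡ 3 (mod 4) appears to even power.
All primes ≡ 3 (mod 4) appear to even power.
Search a = 0, 1, 2, … for 3825 - a² a perfect square: first hit at a = 15: 3825 - 225 = 3600 = 60².
3825 = 15² + 60² = 225 + 3600 ✓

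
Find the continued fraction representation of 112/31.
[3; 1, 1, 1, 1, 2, 2]

Euclidean algorithm steps:
112 = 3 × 31 + 19
31 = 1 × 19 + 12
19 = 1 × 12 + 7
12 = 1 × 7 + 5
7 = 1 × 5 + 2
5 = 2 × 2 + 1
2 = 2 × 1 + 0
Continued fraction: [3; 1, 1, 1, 1, 2, 2]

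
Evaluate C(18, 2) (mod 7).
6

Using Lucas' theorem:
Write n=18 and k=2 in base 7:
n in base 7: [2, 4]
k in base 7: [0, 2]
C(18,2) mod 7 = ∏ C(n_i, k_i) mod 7
Digit binomials (mod 7): C(2,0) = 1; C(4,2) = 6
Product: 1 × 6 = 6 ≡ 6 (mod 7)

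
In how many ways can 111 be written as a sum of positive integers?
679903203

p(n) counts ways to write n as a sum of positive integers (order ignored).
Euler's pentagonal recurrence: p(k) = p(k-1) + p(k-2) - p(k-5) - p(k-7) + p(k-12) + p(k-15) - ... (offsets j(3j∓1)/2, signs ++--, p(0)=1, p(<0)=0).
DP table for k = 0..110: p(0)=1, p(1)=1, p(2)=2, p(3)=3, p(4)=5, p(5)=7, p(6)=11, p(7)=15, p(8)=22, p(9)=30, p(10)=42, p(11)=56, p(12)=77, p(13)=101, p(14)=135, p(15)=176, p(16)=231, p(17)=297, p(18)=385, p(19)=490, p(20)=627, p(21)=792, p(22)=1002, p(23)=1255, p(24)=1575, p(25)=1958, p(26)=2436, p(27)=3010, p(28)=3718, p(29)=4565, p(30)=5604, p(31)=6842, p(32)=8349, p(33)=10143, p(34)=12310, p(35)=14883, p(36)=17977, p(37)=21637, p(38)=26015, p(39)=31185, p(40)=37338, p(41)=44583, p(42)=53174, p(43)=63261, p(44)=75175, p(45)=89134, p(46)=105558, p(47)=124754, p(48)=147273, p(49)=173525, p(50)=204226, p(51)=239943, p(52)=281589, p(53)=329931, p(54)=386155, p(55)=451276, p(56)=526823, p(57)=614154, p(58)=715220, p(59)=831820, p(60)=966467, p(61)=1121505, p(62)=1300156, p(63)=1505499, p(64)=1741630, p(65)=2012558, p(66)=2323520, p(67)=2679689, p(68)=3087735, p(69)=3554345, p(70)=4087968, p(71)=4697205, p(72)=5392783, p(73)=6185689, p(74)=7089500, p(75)=8118264, p(76)=9289091, p(77)=10619863, p(78)=12132164, p(79)=13848650, p(80)=15796476, p(81)=18004327, p(82)=20506255, p(83)=23338469, p(84)=26543660, p(85)=30167357, p(86)=34262962, p(87)=38887673, p(88)=44108109, p(89)=49995925, p(90)=56634173, p(91)=64112359, p(92)=72533807, p(93)=82010177, p(94)=92669720, p(95)=104651419, p(96)=118114304, p(97)=133230930, p(98)=150198136, p(99)=169229875, p(100)=190569292, p(101)=214481126, p(102)=241265379, p(103)=271248950, p(104)=304801365, p(105)=342325709, p(106)=384276336, p(107)=431149389, p(108)=483502844, p(109)=541946240, p(110)=607163746.
Final step: p(111) = p(110) + p(109) - p(106) - p(104) + p(99) + p(96) - p(89) - p(85) + p(76) + p(71) - p(60) - p(54) + p(41) + p(34) - p(19) - p(11)
= 607163746 + 541946240 - 384276336 - 304801365 + 169229875 + 118114304 - 49995925 - 30167357 + 9289091 + 4697205 - 966467 - 386155 + 44583 + 12310 - 490 - 56
= 679903203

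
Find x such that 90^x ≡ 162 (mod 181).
45

Baby-step giant-step with step n = ⌈√181⌉ = 14.
Baby steps 90^j mod 181 (j:value) for j=0..13: 0:1, 1:90, 2:136, 3:113, 4:34, 5:164, 6:99, 7:41, 8:70, 9:146, 10:108, 11:127, 12:27, 13:77.
Giant-step multiplier: 90^(-14) ≡ 90^(180-14) = 90^166 ≡ 94 (mod 181).
Giant steps γ_i = 162·94^i mod 181: γ_0=162, γ_1=24, γ_2=84, γ_3=113 (in table at j=3).
x = i·n + j = 3·14 + 3 = 45.
Check: 90^45 ≡ 162 (mod 181).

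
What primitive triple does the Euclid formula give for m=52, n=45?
(679, 4680, 4729)

Euclid's formula: a = m² - n², b = 2mn, c = m² + n²
m = 52, n = 45
a = 52² - 45² = 2704 - 2025 = 679
b = 2 × 52 × 45 = 4680
c = 52² + 45² = 2704 + 2025 = 4729
Verification: 679² + 4680² = 461041 + 21902400 = 22363441 = 4729² ✓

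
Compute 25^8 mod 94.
17

Repeated squaring. Binary of 8 = 1000.
25^1 ≡ 25 (mod 94); 25^2 ≡ 61 (mod 94); 25^4 ≡ 55 (mod 94); 25^8 ≡ 17 (mod 94)
25^8 = 25^8 ≡ 17 (mod 94)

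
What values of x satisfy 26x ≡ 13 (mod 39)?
x ≡ 2 (mod 3)

gcd(26, 39) = 13, which divides 13, so solutions exist.
Divide through by 13: 2x ≡ 1 (mod 3).
Find 2^(-1) mod 3 by the extended Euclidean algorithm:
3 = 1 × 2 + 1  ⟹  1 = (1)·3 + (-1)·2
So (-1)·2 ≡ 1 (mod 3), i.e. 2^(-1) ≡ -1 ≡ 2 (mod 3).
x ≡ 2 × 1 = 2 ≡ 2 (mod 3).
Check: 26 × 2 = 52 ≡ 13 (mod 39).
x ≡ 2 (mod 3), giving 13 solutions mod 39.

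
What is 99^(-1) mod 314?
203

gcd(99, 314) = 1, so the inverse exists.
Extended Euclidean algorithm on (314, 99):
314 = 3 × 99 + 17  ⟹  17 = (1)·314 + (-3)·99
99 = 5 × 17 + 14  ⟹  14 = (-5)·314 + (16)·99
17 = 1 × 14 + 3  ⟹  3 = (6)·314 + (-19)·99
14 = 4 × 3 + 2  ⟹  2 = (-29)·314 + (92)·99
3 = 1 × 2 + 1  ⟹  1 = (35)·314 + (-111)·99
So (-111)·99 ≡ 1 (mod 314), i.e. 99^(-1) ≡ -111 ≡ 203 (mod 314).
Check: 99 × 203 = 20097 ≡ 1 (mod 314)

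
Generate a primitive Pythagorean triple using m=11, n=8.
(57, 176, 185)

Euclid's formula: a = m² - n², b = 2mn, c = m² + n²
m = 11, n = 8
a = 11² - 8² = 121 - 64 = 57
b = 2 × 11 × 8 = 176
c = 11² + 8² = 121 + 64 = 185
Verification: 57² + 176² = 3249 + 30976 = 34225 = 185² ✓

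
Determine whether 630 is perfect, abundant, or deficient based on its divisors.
abundant

Proper divisors of 630: sum = 1 + 2 + 3 + 5 + 6 + 7 + 9 + 10 + ... + 105 + 126 + 210 + 315 (23 divisors) = 1242
Since 1242 > 630, 630 is abundant.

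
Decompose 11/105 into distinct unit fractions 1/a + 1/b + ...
1/10 + 1/210

Greedy algorithm:
11/105: ceiling(105/11) = 10, use 1/10
1/210: ceiling(210/1) = 210, use 1/210
Result: 11/105 = 1/10 + 1/210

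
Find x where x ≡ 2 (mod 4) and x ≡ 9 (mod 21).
30

Using Chinese Remainder Theorem:
M = 4 × 21 = 84
M1 = 21, M2 = 4
y1 = 21^(-1) mod 4 = 1
y2 = 4^(-1) mod 21 = 16
x = (2×21×1 + 9×4×16) mod 84 = 30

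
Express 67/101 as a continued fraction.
[0; 1, 1, 1, 33]

Euclidean algorithm steps:
67 = 0 × 101 + 67
101 = 1 × 67 + 34
67 = 1 × 34 + 33
34 = 1 × 33 + 1
33 = 33 × 1 + 0
Continued fraction: [0; 1, 1, 1, 33]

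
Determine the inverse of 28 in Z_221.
150

gcd(28, 221) = 1, so the inverse exists.
Extended Euclidean algorithm on (221, 28):
221 = 7 × 28 + 25  ⟹  25 = (1)·221 + (-7)·28
28 = 1 × 25 + 3  ⟹  3 = (-1)·221 + (8)·28
25 = 8 × 3 + 1  ⟹  1 = (9)·221 + (-71)·28
So (-71)·28 ≡ 1 (mod 221), i.e. 28^(-1) ≡ -71 ≡ 150 (mod 221).
Check: 28 × 150 = 4200 ≡ 1 (mod 221)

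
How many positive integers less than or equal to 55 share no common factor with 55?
40

55 = 5 × 11
φ(n) = n × ∏(1 - 1/p) for each prime p dividing n
φ(55) = 55 × (1 - 1/5) × (1 - 1/11) = 40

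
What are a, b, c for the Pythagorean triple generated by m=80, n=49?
(3999, 7840, 8801)

Euclid's formula: a = m² - n², b = 2mn, c = m² + n²
m = 80, n = 49
a = 80² - 49² = 6400 - 2401 = 3999
b = 2 × 80 × 49 = 7840
c = 80² + 49² = 6400 + 2401 = 8801
Verification: 3999² + 7840² = 15992001 + 61465600 = 77457601 = 8801² ✓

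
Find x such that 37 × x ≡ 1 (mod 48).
13

gcd(37, 48) = 1, so the inverse exists.
Extended Euclidean algorithm on (48, 37):
48 = 1 × 37 + 11  ⟹  11 = (1)·48 + (-1)·37
37 = 3 × 11 + 4  ⟹  4 = (-3)·48 + (4)·37
11 = 2 × 4 + 3  ⟹  3 = (7)·48 + (-9)·37
4 = 1 × 3 + 1  ⟹  1 = (-10)·48 + (13)·37
So (13)·37 ≡ 1 (mod 48), i.e. 37^(-1) ≡ 13 (mod 48).
Check: 37 × 13 = 481 ≡ 1 (mod 48)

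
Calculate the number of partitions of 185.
1071823774337

p(n) counts ways to write n as a sum of positive integers (order ignored).
Euler's pentagonal recurrence: p(k) = p(k-1) + p(k-2) - p(k-5) - p(k-7) + p(k-12) + p(k-15) - ... (offsets j(3j∓1)/2, signs ++--, p(0)=1, p(<0)=0).
DP table for k = 0..184: p(0)=1, p(1)=1, p(2)=2, p(3)=3, p(4)=5, p(5)=7, p(6)=11, p(7)=15, p(8)=22, p(9)=30, p(10)=42, p(11)=56, p(12)=77, p(13)=101, p(14)=135, p(15)=176, p(16)=231, p(17)=297, p(18)=385, p(19)=490, p(20)=627, p(21)=792, p(22)=1002, p(23)=1255, p(24)=1575, p(25)=1958, p(26)=2436, p(27)=3010, p(28)=3718, p(29)=4565, p(30)=5604, p(31)=6842, p(32)=8349, p(33)=10143, p(34)=12310, p(35)=14883, p(36)=17977, p(37)=21637, p(38)=26015, p(39)=31185, p(40)=37338, p(41)=44583, p(42)=53174, p(43)=63261, p(44)=75175, p(45)=89134, p(46)=105558, p(47)=124754, p(48)=147273, p(49)=173525, p(50)=204226, p(51)=239943, p(52)=281589, p(53)=329931, p(54)=386155, p(55)=451276, p(56)=526823, p(57)=614154, p(58)=715220, p(59)=831820, p(60)=966467, p(61)=1121505, p(62)=1300156, p(63)=1505499, p(64)=1741630, p(65)=2012558, p(66)=2323520, p(67)=2679689, p(68)=3087735, p(69)=3554345, p(70)=4087968, p(71)=4697205, p(72)=5392783, p(73)=6185689, p(74)=7089500, p(75)=8118264, p(76)=9289091, p(77)=10619863, p(78)=12132164, p(79)=13848650, p(80)=15796476, p(81)=18004327, p(82)=20506255, p(83)=23338469, p(84)=26543660, p(85)=30167357, p(86)=34262962, p(87)=38887673, p(88)=44108109, p(89)=49995925, p(90)=56634173, p(91)=64112359, p(92)=72533807, p(93)=82010177, p(94)=92669720, p(95)=104651419, p(96)=118114304, p(97)=133230930, p(98)=150198136, p(99)=169229875, p(100)=190569292, p(101)=214481126, p(102)=241265379, p(103)=271248950, p(104)=304801365, p(105)=342325709, p(106)=384276336, p(107)=431149389, p(108)=483502844, p(109)=541946240, p(110)=607163746, p(111)=679903203, p(112)=761002156, p(113)=851376628, p(114)=952050665, p(115)=1064144451, p(116)=1188908248, p(117)=1327710076, p(118)=1482074143, p(119)=1653668665, p(120)=1844349560, p(121)=2056148051, p(122)=2291320912, p(123)=2552338241, p(124)=2841940500, p(125)=3163127352, p(126)=3519222692, p(127)=3913864295, p(128)=4351078600, p(129)=4835271870, p(130)=5371315400, p(131)=5964539504, p(132)=6620830889, p(133)=7346629512, p(134)=8149040695, p(135)=9035836076, p(136)=10015581680, p(137)=11097645016, p(138)=12292341831, p(139)=13610949895, p(140)=15065878135, p(141)=16670689208, p(142)=18440293320, p(143)=20390982757, p(144)=22540654445, p(145)=24908858009, p(146)=27517052599, p(147)=30388671978, p(148)=33549419497, p(149)=37027355200, p(150)=40853235313, p(151)=45060624582, p(152)=49686288421, p(153)=54770336324, p(154)=60356673280, p(155)=66493182097, p(156)=73232243759, p(157)=80630964769, p(158)=88751778802, p(159)=97662728555, p(160)=107438159466, p(161)=118159068427, p(162)=129913904637, p(163)=142798995930, p(164)=156919475295, p(165)=172389800255, p(166)=189334822579, p(167)=207890420102, p(168)=228204732751, p(169)=250438925115, p(170)=274768617130, p(171)=301384802048, p(172)=330495499613, p(173)=362326859895, p(174)=397125074750, p(175)=435157697830, p(176)=476715857290, p(177)=522115831195, p(178)=571701605655, p(179)=625846753120, p(180)=684957390936, p(181)=749474411781, p(182)=819876908323, p(183)=896684817527, p(184)=980462880430.
Final step: p(185) = p(184) + p(183) - p(180) - p(178) + p(173) + p(170) - p(163) - p(159) + p(150) + p(145) - p(134) - p(128) + p(115) + p(108) - p(93) - p(85) + p(68) + p(59) - p(40) - p(30) + p(9)
= 980462880430 + 896684817527 - 684957390936 - 571701605655 + 362326859895 + 274768617130 - 142798995930 - 97662728555 + 40853235313 + 24908858009 - 8149040695 - 4351078600 + 1064144451 + 483502844 - 82010177 - 30167357 + 3087735 + 831820 - 37338 - 5604 + 30
= 1071823774337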